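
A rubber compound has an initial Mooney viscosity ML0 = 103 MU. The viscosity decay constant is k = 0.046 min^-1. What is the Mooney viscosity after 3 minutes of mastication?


ML = ML0 * exp(-k * t)
ML = 103 * exp(-0.046 * 3)
ML = 103 * 0.8711
ML = 89.72 MU

89.72 MU


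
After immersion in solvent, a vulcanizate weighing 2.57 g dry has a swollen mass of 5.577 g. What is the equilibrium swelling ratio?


Q = W_swollen / W_dry
Q = 5.577 / 2.57
Q = 2.17

Q = 2.17


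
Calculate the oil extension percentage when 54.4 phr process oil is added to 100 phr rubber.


Oil % = oil / (100 + oil) * 100
= 54.4 / (100 + 54.4) * 100
= 54.4 / 154.4 * 100
= 35.23%

35.23%


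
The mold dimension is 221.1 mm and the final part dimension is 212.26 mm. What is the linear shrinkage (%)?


Shrinkage = (mold - part) / mold * 100
= (221.1 - 212.26) / 221.1 * 100
= 8.84 / 221.1 * 100
= 4.0%

4.0%


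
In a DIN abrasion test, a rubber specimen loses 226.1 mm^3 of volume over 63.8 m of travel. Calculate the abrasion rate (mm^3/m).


Rate = volume_loss / distance
= 226.1 / 63.8
= 3.544 mm^3/m

3.544 mm^3/m


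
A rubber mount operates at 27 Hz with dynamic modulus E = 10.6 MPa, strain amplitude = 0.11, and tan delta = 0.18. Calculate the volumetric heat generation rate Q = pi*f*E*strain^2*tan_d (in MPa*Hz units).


Q = pi * f * E * strain^2 * tan_d
= pi * 27 * 10.6 * 0.11^2 * 0.18
= pi * 27 * 10.6 * 0.0121 * 0.18
= 1.9583

Q = 1.9583


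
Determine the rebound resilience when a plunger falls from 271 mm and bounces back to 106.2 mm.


Resilience = h_rebound / h_drop * 100
= 106.2 / 271 * 100
= 39.2%

39.2%


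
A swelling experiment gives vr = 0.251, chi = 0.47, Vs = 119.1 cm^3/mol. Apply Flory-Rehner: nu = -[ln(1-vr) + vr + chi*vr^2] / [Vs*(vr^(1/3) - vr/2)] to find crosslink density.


ln(1 - vr) = ln(1 - 0.251) = -0.2890
Numerator = -((-0.2890) + 0.251 + 0.47 * 0.251^2) = 0.0084
Denominator = 119.1 * (0.251^(1/3) - 0.251/2) = 60.1812
nu = 0.0084 / 60.1812 = 1.3968e-04 mol/cm^3

1.3968e-04 mol/cm^3


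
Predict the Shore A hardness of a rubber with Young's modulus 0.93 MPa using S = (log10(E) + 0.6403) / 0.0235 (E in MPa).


log10(E) = 0.0235*S - 0.6403  =>  S = (log10(E) + 0.6403) / 0.0235
log10(0.93) = -0.031517
S = (-0.031517 + 0.6403) / 0.0235 = 0.608783 / 0.0235
S = 25.9

Shore A = 25.9


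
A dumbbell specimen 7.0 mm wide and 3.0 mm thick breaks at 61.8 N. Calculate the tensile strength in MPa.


Area = width * thickness = 7.0 * 3.0 = 21.0 mm^2
TS = force / area = 61.8 / 21.0 = 2.94 MPa

2.94 MPa


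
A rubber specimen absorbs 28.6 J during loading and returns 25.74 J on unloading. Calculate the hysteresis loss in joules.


Hysteresis loss = loading - unloading
= 28.6 - 25.74
= 2.86 J

2.86 J


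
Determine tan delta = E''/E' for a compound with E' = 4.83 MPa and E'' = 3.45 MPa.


tan delta = E'' / E'
= 3.45 / 4.83
= 0.7143

tan delta = 0.7143


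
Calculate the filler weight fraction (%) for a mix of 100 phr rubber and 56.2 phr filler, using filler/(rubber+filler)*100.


Filler % = filler / (rubber + filler) * 100
= 56.2 / (100 + 56.2) * 100
= 56.2 / 156.2 * 100
= 35.98%

35.98%


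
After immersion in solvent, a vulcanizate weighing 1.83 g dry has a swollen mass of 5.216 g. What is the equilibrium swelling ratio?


Q = W_swollen / W_dry
Q = 5.216 / 1.83
Q = 2.85

Q = 2.85


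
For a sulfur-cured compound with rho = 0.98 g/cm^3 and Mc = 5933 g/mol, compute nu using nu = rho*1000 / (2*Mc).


nu = rho * 1000 / (2 * Mc)
nu = 0.98 * 1000 / (2 * 5933)
nu = 980.0 / 11866
nu = 0.0826 mol/L

0.0826 mol/L


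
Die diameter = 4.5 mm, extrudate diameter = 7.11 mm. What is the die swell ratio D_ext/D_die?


Die swell ratio = D_extrudate / D_die
= 7.11 / 4.5
= 1.58

Die swell = 1.58


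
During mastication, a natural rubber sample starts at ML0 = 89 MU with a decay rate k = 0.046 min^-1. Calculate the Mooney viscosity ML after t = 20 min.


ML = ML0 * exp(-k * t)
ML = 89 * exp(-0.046 * 20)
ML = 89 * 0.3985
ML = 35.47 MU

35.47 MU


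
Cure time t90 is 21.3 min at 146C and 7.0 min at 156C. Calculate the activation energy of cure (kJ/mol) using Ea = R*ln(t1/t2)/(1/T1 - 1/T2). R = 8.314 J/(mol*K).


T1 = 419.15 K, T2 = 429.15 K
1/T1 - 1/T2 = 5.5593e-05
ln(t1/t2) = ln(21.3/7.0) = 1.1128
Ea = 8.314 * 1.1128 / 5.5593e-05 = 166419.6192 J/mol
Ea = 166.42 kJ/mol

166.42 kJ/mol


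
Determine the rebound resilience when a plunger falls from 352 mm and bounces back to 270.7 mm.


Resilience = h_rebound / h_drop * 100
= 270.7 / 352 * 100
= 76.9%

76.9%


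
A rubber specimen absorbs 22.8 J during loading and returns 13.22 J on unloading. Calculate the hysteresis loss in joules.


Hysteresis loss = loading - unloading
= 22.8 - 13.22
= 9.58 J

9.58 J


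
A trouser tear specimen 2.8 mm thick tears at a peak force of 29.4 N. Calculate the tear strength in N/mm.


Tear strength = force / thickness
= 29.4 / 2.8
= 10.5 N/mm

10.5 N/mm


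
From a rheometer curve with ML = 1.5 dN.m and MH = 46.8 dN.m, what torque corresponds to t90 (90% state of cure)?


M90 = ML + 0.9 * (MH - ML)
M90 = 1.5 + 0.9 * (46.8 - 1.5)
M90 = 1.5 + 0.9 * 45.3
M90 = 42.27 dN.m

42.27 dN.m


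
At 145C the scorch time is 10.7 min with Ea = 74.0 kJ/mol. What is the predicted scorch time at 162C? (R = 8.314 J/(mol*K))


Convert temperatures: T1 = 145 + 273.15 = 418.15 K, T2 = 162 + 273.15 = 435.15 K
ts2_new = 10.7 * exp(74000 / 8.314 * (1/435.15 - 1/418.15))
1/T2 - 1/T1 = -9.3428e-05
ts2_new = 4.66 min

4.66 min


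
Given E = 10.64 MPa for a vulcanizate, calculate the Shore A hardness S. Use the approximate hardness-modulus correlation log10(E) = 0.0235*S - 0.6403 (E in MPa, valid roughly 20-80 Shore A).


log10(E) = 0.0235*S - 0.6403  =>  S = (log10(E) + 0.6403) / 0.0235
log10(10.64) = 1.026942
S = (1.026942 + 0.6403) / 0.0235 = 1.667242 / 0.0235
S = 70.9

Shore A = 70.9


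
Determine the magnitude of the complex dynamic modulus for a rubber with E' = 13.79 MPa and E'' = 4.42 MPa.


|E*| = sqrt(E'^2 + E''^2)
= sqrt(13.79^2 + 4.42^2)
= sqrt(190.1641 + 19.5364)
= 14.481 MPa

14.481 MPa


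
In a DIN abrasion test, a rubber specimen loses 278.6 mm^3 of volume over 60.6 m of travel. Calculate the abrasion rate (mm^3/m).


Rate = volume_loss / distance
= 278.6 / 60.6
= 4.597 mm^3/m

4.597 mm^3/m


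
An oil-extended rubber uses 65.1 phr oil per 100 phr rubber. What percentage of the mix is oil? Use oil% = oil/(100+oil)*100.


Oil % = oil / (100 + oil) * 100
= 65.1 / (100 + 65.1) * 100
= 65.1 / 165.1 * 100
= 39.43%

39.43%


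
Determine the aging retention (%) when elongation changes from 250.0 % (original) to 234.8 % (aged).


Retention = aged / original * 100
= 234.8 / 250.0 * 100
= 93.9%

93.9%


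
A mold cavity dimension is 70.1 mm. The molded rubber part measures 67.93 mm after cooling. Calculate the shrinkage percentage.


Shrinkage = (mold - part) / mold * 100
= (70.1 - 67.93) / 70.1 * 100
= 2.17 / 70.1 * 100
= 3.1%

3.1%


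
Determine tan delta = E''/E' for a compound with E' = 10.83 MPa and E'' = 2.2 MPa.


tan delta = E'' / E'
= 2.2 / 10.83
= 0.2031

tan delta = 0.2031


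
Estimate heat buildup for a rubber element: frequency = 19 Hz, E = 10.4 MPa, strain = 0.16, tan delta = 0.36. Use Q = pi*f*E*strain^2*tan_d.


Q = pi * f * E * strain^2 * tan_d
= pi * 19 * 10.4 * 0.16^2 * 0.36
= pi * 19 * 10.4 * 0.0256 * 0.36
= 5.7211

Q = 5.7211


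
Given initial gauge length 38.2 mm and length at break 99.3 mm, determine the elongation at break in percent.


Elongation = (Lf - L0) / L0 * 100
= (99.3 - 38.2) / 38.2 * 100
= 61.1 / 38.2 * 100
= 159.9%

159.9%


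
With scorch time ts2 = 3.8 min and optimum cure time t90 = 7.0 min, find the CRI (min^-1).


CRI = 100 / (t90 - ts2)
= 100 / (7.0 - 3.8)
= 100 / 3.2
= 31.25 min^-1

31.25 min^-1


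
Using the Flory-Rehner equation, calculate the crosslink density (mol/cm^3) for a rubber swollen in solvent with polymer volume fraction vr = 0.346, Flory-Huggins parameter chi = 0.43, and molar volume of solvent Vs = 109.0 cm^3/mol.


ln(1 - vr) = ln(1 - 0.346) = -0.4246
Numerator = -((-0.4246) + 0.346 + 0.43 * 0.346^2) = 0.0272
Denominator = 109.0 * (0.346^(1/3) - 0.346/2) = 57.6648
nu = 0.0272 / 57.6648 = 4.7117e-04 mol/cm^3

4.7117e-04 mol/cm^3


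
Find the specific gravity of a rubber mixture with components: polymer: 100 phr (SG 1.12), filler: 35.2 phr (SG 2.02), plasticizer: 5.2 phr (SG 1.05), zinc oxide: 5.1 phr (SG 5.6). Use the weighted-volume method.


Sum of weights = 145.5
Volume contributions:
  polymer: 100/1.12 = 89.2857
  filler: 35.2/2.02 = 17.4257
  plasticizer: 5.2/1.05 = 4.9524
  zinc oxide: 5.1/5.6 = 0.9107
Sum of volumes = 112.5746
SG = 145.5 / 112.5746 = 1.292

SG = 1.292


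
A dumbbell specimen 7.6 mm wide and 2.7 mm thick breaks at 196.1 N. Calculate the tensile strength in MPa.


Area = width * thickness = 7.6 * 2.7 = 20.52 mm^2
TS = force / area = 196.1 / 20.52 = 9.56 MPa

9.56 MPa


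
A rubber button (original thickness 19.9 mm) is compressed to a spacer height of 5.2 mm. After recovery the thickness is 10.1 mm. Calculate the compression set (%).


CS = (t0 - recovered) / (t0 - ts) * 100
= (19.9 - 10.1) / (19.9 - 5.2) * 100
= 9.8 / 14.7 * 100
= 66.7%

66.7%


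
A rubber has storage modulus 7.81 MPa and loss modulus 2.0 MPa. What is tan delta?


tan delta = E'' / E'
= 2.0 / 7.81
= 0.2561

tan delta = 0.2561


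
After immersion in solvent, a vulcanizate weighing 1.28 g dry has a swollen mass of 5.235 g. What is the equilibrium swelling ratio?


Q = W_swollen / W_dry
Q = 5.235 / 1.28
Q = 4.09

Q = 4.09


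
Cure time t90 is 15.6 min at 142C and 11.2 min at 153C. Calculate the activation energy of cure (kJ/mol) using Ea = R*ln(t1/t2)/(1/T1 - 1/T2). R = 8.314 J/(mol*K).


T1 = 415.15 K, T2 = 426.15 K
1/T1 - 1/T2 = 6.2176e-05
ln(t1/t2) = ln(15.6/11.2) = 0.3314
Ea = 8.314 * 0.3314 / 6.2176e-05 = 44307.9032 J/mol
Ea = 44.31 kJ/mol

44.31 kJ/mol


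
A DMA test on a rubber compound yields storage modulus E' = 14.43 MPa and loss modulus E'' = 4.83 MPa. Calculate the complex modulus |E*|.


|E*| = sqrt(E'^2 + E''^2)
= sqrt(14.43^2 + 4.83^2)
= sqrt(208.2249 + 23.3289)
= 15.217 MPa

15.217 MPa


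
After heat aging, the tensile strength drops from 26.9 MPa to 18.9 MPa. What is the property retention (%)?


Retention = aged / original * 100
= 18.9 / 26.9 * 100
= 70.3%

70.3%


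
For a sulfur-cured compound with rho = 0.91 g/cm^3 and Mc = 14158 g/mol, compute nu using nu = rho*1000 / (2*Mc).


nu = rho * 1000 / (2 * Mc)
nu = 0.91 * 1000 / (2 * 14158)
nu = 910.0 / 28316
nu = 0.0321 mol/L

0.0321 mol/L


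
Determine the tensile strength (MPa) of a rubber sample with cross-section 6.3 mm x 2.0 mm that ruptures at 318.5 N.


Area = width * thickness = 6.3 * 2.0 = 12.6 mm^2
TS = force / area = 318.5 / 12.6 = 25.28 MPa

25.28 MPa


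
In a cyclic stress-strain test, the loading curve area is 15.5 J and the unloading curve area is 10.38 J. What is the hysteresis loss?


Hysteresis loss = loading - unloading
= 15.5 - 10.38
= 5.12 J

5.12 J


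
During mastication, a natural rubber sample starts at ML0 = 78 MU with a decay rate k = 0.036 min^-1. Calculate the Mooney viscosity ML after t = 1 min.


ML = ML0 * exp(-k * t)
ML = 78 * exp(-0.036 * 1)
ML = 78 * 0.9646
ML = 75.24 MU

75.24 MU


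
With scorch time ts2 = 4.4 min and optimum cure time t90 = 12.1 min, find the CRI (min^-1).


CRI = 100 / (t90 - ts2)
= 100 / (12.1 - 4.4)
= 100 / 7.7
= 12.99 min^-1

12.99 min^-1


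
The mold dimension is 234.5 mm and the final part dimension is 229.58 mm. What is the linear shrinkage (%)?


Shrinkage = (mold - part) / mold * 100
= (234.5 - 229.58) / 234.5 * 100
= 4.92 / 234.5 * 100
= 2.1%

2.1%


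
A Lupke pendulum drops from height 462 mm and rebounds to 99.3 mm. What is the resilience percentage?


Resilience = h_rebound / h_drop * 100
= 99.3 / 462 * 100
= 21.5%

21.5%


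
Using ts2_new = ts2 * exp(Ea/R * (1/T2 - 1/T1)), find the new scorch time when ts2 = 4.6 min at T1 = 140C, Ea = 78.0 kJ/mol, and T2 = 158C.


Convert temperatures: T1 = 140 + 273.15 = 413.15 K, T2 = 158 + 273.15 = 431.15 K
ts2_new = 4.6 * exp(78000 / 8.314 * (1/431.15 - 1/413.15))
1/T2 - 1/T1 = -1.0105e-04
ts2_new = 1.78 min

1.78 min


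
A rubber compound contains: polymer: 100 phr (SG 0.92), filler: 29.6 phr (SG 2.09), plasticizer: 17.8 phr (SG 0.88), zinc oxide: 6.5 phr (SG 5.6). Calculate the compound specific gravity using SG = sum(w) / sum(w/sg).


Sum of weights = 153.9
Volume contributions:
  polymer: 100/0.92 = 108.6957
  filler: 29.6/2.09 = 14.1627
  plasticizer: 17.8/0.88 = 20.2273
  zinc oxide: 6.5/5.6 = 1.1607
Sum of volumes = 144.2463
SG = 153.9 / 144.2463 = 1.067

SG = 1.067


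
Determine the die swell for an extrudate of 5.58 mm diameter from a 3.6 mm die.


Die swell ratio = D_extrudate / D_die
= 5.58 / 3.6
= 1.55

Die swell = 1.55


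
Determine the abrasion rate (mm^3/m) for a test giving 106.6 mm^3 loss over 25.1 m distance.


Rate = volume_loss / distance
= 106.6 / 25.1
= 4.247 mm^3/m

4.247 mm^3/m


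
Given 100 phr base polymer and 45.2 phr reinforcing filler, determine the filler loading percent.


Filler % = filler / (rubber + filler) * 100
= 45.2 / (100 + 45.2) * 100
= 45.2 / 145.2 * 100
= 31.13%

31.13%


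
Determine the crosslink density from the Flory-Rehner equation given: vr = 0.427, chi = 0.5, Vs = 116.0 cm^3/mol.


ln(1 - vr) = ln(1 - 0.427) = -0.5569
Numerator = -((-0.5569) + 0.427 + 0.5 * 0.427^2) = 0.0387
Denominator = 116.0 * (0.427^(1/3) - 0.427/2) = 62.5849
nu = 0.0387 / 62.5849 = 6.1844e-04 mol/cm^3

6.1844e-04 mol/cm^3


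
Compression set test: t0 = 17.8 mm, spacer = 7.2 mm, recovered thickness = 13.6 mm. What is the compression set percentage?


CS = (t0 - recovered) / (t0 - ts) * 100
= (17.8 - 13.6) / (17.8 - 7.2) * 100
= 4.2 / 10.6 * 100
= 39.6%

39.6%


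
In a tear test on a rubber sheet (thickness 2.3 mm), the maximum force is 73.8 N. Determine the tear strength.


Tear strength = force / thickness
= 73.8 / 2.3
= 32.09 N/mm

32.09 N/mm


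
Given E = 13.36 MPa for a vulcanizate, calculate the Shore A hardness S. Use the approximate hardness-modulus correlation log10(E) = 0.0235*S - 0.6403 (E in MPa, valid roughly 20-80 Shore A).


log10(E) = 0.0235*S - 0.6403  =>  S = (log10(E) + 0.6403) / 0.0235
log10(13.36) = 1.125806
S = (1.125806 + 0.6403) / 0.0235 = 1.766106 / 0.0235
S = 75.2

Shore A = 75.2


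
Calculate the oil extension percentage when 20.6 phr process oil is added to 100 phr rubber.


Oil % = oil / (100 + oil) * 100
= 20.6 / (100 + 20.6) * 100
= 20.6 / 120.6 * 100
= 17.08%

17.08%


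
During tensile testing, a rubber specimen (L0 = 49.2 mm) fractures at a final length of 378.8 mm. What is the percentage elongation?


Elongation = (Lf - L0) / L0 * 100
= (378.8 - 49.2) / 49.2 * 100
= 329.6 / 49.2 * 100
= 669.9%

669.9%


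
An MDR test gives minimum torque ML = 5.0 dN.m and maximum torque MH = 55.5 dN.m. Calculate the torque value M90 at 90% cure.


M90 = ML + 0.9 * (MH - ML)
M90 = 5.0 + 0.9 * (55.5 - 5.0)
M90 = 5.0 + 0.9 * 50.5
M90 = 50.45 dN.m

50.45 dN.m


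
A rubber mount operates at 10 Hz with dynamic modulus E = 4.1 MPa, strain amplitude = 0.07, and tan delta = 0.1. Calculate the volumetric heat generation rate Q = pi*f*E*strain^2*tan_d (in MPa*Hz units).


Q = pi * f * E * strain^2 * tan_d
= pi * 10 * 4.1 * 0.07^2 * 0.1
= pi * 10 * 4.1 * 0.0049 * 0.1
= 0.0631

Q = 0.0631


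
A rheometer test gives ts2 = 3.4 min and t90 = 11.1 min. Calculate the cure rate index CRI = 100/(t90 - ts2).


CRI = 100 / (t90 - ts2)
= 100 / (11.1 - 3.4)
= 100 / 7.7
= 12.99 min^-1

12.99 min^-1


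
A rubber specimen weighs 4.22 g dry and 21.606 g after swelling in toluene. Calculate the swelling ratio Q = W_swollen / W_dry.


Q = W_swollen / W_dry
Q = 21.606 / 4.22
Q = 5.12

Q = 5.12


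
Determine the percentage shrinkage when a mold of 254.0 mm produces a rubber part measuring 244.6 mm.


Shrinkage = (mold - part) / mold * 100
= (254.0 - 244.6) / 254.0 * 100
= 9.4 / 254.0 * 100
= 3.7%

3.7%


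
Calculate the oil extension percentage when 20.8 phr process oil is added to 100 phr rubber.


Oil % = oil / (100 + oil) * 100
= 20.8 / (100 + 20.8) * 100
= 20.8 / 120.8 * 100
= 17.22%

17.22%


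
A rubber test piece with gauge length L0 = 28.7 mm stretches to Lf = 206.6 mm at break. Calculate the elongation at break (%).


Elongation = (Lf - L0) / L0 * 100
= (206.6 - 28.7) / 28.7 * 100
= 177.9 / 28.7 * 100
= 619.9%

619.9%


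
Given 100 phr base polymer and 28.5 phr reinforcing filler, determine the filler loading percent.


Filler % = filler / (rubber + filler) * 100
= 28.5 / (100 + 28.5) * 100
= 28.5 / 128.5 * 100
= 22.18%

22.18%


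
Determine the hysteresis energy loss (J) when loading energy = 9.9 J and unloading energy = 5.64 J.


Hysteresis loss = loading - unloading
= 9.9 - 5.64
= 4.26 J

4.26 J


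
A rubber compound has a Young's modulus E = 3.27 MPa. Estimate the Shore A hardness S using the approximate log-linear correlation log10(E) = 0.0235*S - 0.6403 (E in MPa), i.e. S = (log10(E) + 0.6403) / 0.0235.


log10(E) = 0.0235*S - 0.6403  =>  S = (log10(E) + 0.6403) / 0.0235
log10(3.27) = 0.514548
S = (0.514548 + 0.6403) / 0.0235 = 1.154848 / 0.0235
S = 49.1

Shore A = 49.1


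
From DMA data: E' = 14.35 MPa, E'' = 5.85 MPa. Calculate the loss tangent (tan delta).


tan delta = E'' / E'
= 5.85 / 14.35
= 0.4077

tan delta = 0.4077


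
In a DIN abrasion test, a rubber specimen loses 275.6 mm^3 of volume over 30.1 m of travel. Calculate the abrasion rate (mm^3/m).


Rate = volume_loss / distance
= 275.6 / 30.1
= 9.156 mm^3/m

9.156 mm^3/m


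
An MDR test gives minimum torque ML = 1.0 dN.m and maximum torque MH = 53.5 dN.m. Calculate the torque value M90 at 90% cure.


M90 = ML + 0.9 * (MH - ML)
M90 = 1.0 + 0.9 * (53.5 - 1.0)
M90 = 1.0 + 0.9 * 52.5
M90 = 48.25 dN.m

48.25 dN.m


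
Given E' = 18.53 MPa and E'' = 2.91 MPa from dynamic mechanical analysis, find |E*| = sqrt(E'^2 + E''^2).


|E*| = sqrt(E'^2 + E''^2)
= sqrt(18.53^2 + 2.91^2)
= sqrt(343.3609 + 8.4681)
= 18.757 MPa

18.757 MPa


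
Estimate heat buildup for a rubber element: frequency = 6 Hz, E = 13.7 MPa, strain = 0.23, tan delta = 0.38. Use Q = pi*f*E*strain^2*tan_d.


Q = pi * f * E * strain^2 * tan_d
= pi * 6 * 13.7 * 0.23^2 * 0.38
= pi * 6 * 13.7 * 0.0529 * 0.38
= 5.1911

Q = 5.1911


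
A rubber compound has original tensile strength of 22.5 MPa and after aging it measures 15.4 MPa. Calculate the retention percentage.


Retention = aged / original * 100
= 15.4 / 22.5 * 100
= 68.4%

68.4%


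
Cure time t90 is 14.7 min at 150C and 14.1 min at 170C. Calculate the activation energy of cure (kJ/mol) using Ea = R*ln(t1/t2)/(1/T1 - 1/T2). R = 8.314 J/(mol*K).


T1 = 423.15 K, T2 = 443.15 K
1/T1 - 1/T2 = 1.0666e-04
ln(t1/t2) = ln(14.7/14.1) = 0.0417
Ea = 8.314 * 0.0417 / 1.0666e-04 = 3248.4540 J/mol
Ea = 3.25 kJ/mol

3.25 kJ/mol


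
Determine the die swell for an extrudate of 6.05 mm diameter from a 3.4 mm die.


Die swell ratio = D_extrudate / D_die
= 6.05 / 3.4
= 1.779

Die swell = 1.779


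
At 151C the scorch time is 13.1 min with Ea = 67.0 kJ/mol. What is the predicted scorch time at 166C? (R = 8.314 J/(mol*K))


Convert temperatures: T1 = 151 + 273.15 = 424.15 K, T2 = 166 + 273.15 = 439.15 K
ts2_new = 13.1 * exp(67000 / 8.314 * (1/439.15 - 1/424.15))
1/T2 - 1/T1 = -8.0530e-05
ts2_new = 6.85 min

6.85 min


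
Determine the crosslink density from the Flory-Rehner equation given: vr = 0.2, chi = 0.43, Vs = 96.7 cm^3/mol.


ln(1 - vr) = ln(1 - 0.2) = -0.2231
Numerator = -((-0.2231) + 0.2 + 0.43 * 0.2^2) = 0.0059
Denominator = 96.7 * (0.2^(1/3) - 0.2/2) = 46.8805
nu = 0.0059 / 46.8805 = 1.2678e-04 mol/cm^3

1.2678e-04 mol/cm^3


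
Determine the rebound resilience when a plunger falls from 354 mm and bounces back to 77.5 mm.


Resilience = h_rebound / h_drop * 100
= 77.5 / 354 * 100
= 21.9%

21.9%


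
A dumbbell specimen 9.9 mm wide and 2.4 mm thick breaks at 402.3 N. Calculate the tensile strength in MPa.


Area = width * thickness = 9.9 * 2.4 = 23.76 mm^2
TS = force / area = 402.3 / 23.76 = 16.93 MPa

16.93 MPa


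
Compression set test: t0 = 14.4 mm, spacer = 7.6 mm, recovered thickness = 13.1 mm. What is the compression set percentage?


CS = (t0 - recovered) / (t0 - ts) * 100
= (14.4 - 13.1) / (14.4 - 7.6) * 100
= 1.3 / 6.8 * 100
= 19.1%

19.1%


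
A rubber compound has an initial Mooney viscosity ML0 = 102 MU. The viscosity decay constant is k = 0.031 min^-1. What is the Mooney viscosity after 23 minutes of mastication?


ML = ML0 * exp(-k * t)
ML = 102 * exp(-0.031 * 23)
ML = 102 * 0.4902
ML = 50.0 MU

50.0 MU


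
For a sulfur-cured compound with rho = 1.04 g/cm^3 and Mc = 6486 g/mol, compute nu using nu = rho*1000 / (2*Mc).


nu = rho * 1000 / (2 * Mc)
nu = 1.04 * 1000 / (2 * 6486)
nu = 1040.0 / 12972
nu = 0.0802 mol/L

0.0802 mol/L


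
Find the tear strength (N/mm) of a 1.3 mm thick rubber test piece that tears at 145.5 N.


Tear strength = force / thickness
= 145.5 / 1.3
= 111.92 N/mm

111.92 N/mm


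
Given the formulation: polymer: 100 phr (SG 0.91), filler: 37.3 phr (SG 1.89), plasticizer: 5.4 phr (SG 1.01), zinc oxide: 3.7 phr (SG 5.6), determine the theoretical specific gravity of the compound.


Sum of weights = 146.4
Volume contributions:
  polymer: 100/0.91 = 109.8901
  filler: 37.3/1.89 = 19.7354
  plasticizer: 5.4/1.01 = 5.3465
  zinc oxide: 3.7/5.6 = 0.6607
Sum of volumes = 135.6328
SG = 146.4 / 135.6328 = 1.079

SG = 1.079


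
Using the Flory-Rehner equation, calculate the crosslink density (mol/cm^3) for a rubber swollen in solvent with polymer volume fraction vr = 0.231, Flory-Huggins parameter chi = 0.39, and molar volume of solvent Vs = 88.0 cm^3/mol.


ln(1 - vr) = ln(1 - 0.231) = -0.2627
Numerator = -((-0.2627) + 0.231 + 0.39 * 0.231^2) = 0.0109
Denominator = 88.0 * (0.231^(1/3) - 0.231/2) = 43.8310
nu = 0.0109 / 43.8310 = 2.4762e-04 mol/cm^3

2.4762e-04 mol/cm^3


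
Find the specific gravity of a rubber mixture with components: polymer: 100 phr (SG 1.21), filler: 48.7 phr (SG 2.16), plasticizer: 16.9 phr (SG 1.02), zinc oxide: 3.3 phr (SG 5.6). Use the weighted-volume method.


Sum of weights = 168.9
Volume contributions:
  polymer: 100/1.21 = 82.6446
  filler: 48.7/2.16 = 22.5463
  plasticizer: 16.9/1.02 = 16.5686
  zinc oxide: 3.3/5.6 = 0.5893
Sum of volumes = 122.3488
SG = 168.9 / 122.3488 = 1.38

SG = 1.38


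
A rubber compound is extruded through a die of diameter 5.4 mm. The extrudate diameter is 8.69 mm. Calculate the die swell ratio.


Die swell ratio = D_extrudate / D_die
= 8.69 / 5.4
= 1.609

Die swell = 1.609


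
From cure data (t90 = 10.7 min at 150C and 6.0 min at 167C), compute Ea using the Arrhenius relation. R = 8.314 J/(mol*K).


T1 = 423.15 K, T2 = 440.15 K
1/T1 - 1/T2 = 9.1275e-05
ln(t1/t2) = ln(10.7/6.0) = 0.5785
Ea = 8.314 * 0.5785 / 9.1275e-05 = 52692.3668 J/mol
Ea = 52.69 kJ/mol

52.69 kJ/mol


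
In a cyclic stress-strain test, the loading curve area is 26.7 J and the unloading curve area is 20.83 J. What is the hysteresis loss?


Hysteresis loss = loading - unloading
= 26.7 - 20.83
= 5.87 J

5.87 J


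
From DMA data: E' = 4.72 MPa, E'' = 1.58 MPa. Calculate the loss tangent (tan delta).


tan delta = E'' / E'
= 1.58 / 4.72
= 0.3347

tan delta = 0.3347


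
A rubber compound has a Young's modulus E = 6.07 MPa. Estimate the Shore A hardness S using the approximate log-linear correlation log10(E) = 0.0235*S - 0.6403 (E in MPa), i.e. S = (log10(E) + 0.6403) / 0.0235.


log10(E) = 0.0235*S - 0.6403  =>  S = (log10(E) + 0.6403) / 0.0235
log10(6.07) = 0.783189
S = (0.783189 + 0.6403) / 0.0235 = 1.423489 / 0.0235
S = 60.6

Shore A = 60.6


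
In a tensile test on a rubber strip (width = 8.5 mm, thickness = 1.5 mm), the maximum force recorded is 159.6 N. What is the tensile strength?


Area = width * thickness = 8.5 * 1.5 = 12.75 mm^2
TS = force / area = 159.6 / 12.75 = 12.52 MPa

12.52 MPa


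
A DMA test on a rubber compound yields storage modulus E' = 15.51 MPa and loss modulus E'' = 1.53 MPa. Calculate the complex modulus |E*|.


|E*| = sqrt(E'^2 + E''^2)
= sqrt(15.51^2 + 1.53^2)
= sqrt(240.5601 + 2.3409)
= 15.585 MPa

15.585 MPa


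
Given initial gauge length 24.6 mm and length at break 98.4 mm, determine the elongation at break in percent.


Elongation = (Lf - L0) / L0 * 100
= (98.4 - 24.6) / 24.6 * 100
= 73.8 / 24.6 * 100
= 300.0%

300.0%


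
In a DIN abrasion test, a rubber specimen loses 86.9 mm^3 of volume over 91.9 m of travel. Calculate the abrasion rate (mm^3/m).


Rate = volume_loss / distance
= 86.9 / 91.9
= 0.946 mm^3/m

0.946 mm^3/m


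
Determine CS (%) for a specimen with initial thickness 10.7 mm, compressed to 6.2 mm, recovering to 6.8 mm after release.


CS = (t0 - recovered) / (t0 - ts) * 100
= (10.7 - 6.8) / (10.7 - 6.2) * 100
= 3.9 / 4.5 * 100
= 86.7%

86.7%


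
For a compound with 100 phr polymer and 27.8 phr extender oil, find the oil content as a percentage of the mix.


Oil % = oil / (100 + oil) * 100
= 27.8 / (100 + 27.8) * 100
= 27.8 / 127.8 * 100
= 21.75%

21.75%


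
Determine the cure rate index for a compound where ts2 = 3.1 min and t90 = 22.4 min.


CRI = 100 / (t90 - ts2)
= 100 / (22.4 - 3.1)
= 100 / 19.3
= 5.18 min^-1

5.18 min^-1


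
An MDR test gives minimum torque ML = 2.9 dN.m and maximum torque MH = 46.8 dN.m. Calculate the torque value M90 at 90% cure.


M90 = ML + 0.9 * (MH - ML)
M90 = 2.9 + 0.9 * (46.8 - 2.9)
M90 = 2.9 + 0.9 * 43.9
M90 = 42.41 dN.m

42.41 dN.m


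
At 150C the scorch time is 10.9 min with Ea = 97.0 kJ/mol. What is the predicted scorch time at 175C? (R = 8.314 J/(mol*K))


Convert temperatures: T1 = 150 + 273.15 = 423.15 K, T2 = 175 + 273.15 = 448.15 K
ts2_new = 10.9 * exp(97000 / 8.314 * (1/448.15 - 1/423.15))
1/T2 - 1/T1 = -1.3183e-04
ts2_new = 2.34 min

2.34 min


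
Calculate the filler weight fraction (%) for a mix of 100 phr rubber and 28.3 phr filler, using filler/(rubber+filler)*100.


Filler % = filler / (rubber + filler) * 100
= 28.3 / (100 + 28.3) * 100
= 28.3 / 128.3 * 100
= 22.06%

22.06%


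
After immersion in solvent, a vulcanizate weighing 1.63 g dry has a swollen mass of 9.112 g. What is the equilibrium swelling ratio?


Q = W_swollen / W_dry
Q = 9.112 / 1.63
Q = 5.59

Q = 5.59


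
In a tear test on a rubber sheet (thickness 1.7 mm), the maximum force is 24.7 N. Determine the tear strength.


Tear strength = force / thickness
= 24.7 / 1.7
= 14.53 N/mm

14.53 N/mm


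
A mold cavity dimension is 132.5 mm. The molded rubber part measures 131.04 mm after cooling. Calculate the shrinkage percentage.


Shrinkage = (mold - part) / mold * 100
= (132.5 - 131.04) / 132.5 * 100
= 1.46 / 132.5 * 100
= 1.1%

1.1%


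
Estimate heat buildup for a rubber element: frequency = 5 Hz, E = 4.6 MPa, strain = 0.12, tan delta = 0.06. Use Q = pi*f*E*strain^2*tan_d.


Q = pi * f * E * strain^2 * tan_d
= pi * 5 * 4.6 * 0.12^2 * 0.06
= pi * 5 * 4.6 * 0.0144 * 0.06
= 0.0624

Q = 0.0624


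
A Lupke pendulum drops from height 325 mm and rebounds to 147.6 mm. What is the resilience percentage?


Resilience = h_rebound / h_drop * 100
= 147.6 / 325 * 100
= 45.4%

45.4%


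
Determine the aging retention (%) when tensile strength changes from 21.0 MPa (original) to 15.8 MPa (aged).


Retention = aged / original * 100
= 15.8 / 21.0 * 100
= 75.2%

75.2%


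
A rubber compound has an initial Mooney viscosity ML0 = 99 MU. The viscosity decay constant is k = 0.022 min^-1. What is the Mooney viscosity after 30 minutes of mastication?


ML = ML0 * exp(-k * t)
ML = 99 * exp(-0.022 * 30)
ML = 99 * 0.5169
ML = 51.17 MU

51.17 MU


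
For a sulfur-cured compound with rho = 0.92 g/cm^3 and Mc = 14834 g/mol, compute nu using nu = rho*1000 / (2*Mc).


nu = rho * 1000 / (2 * Mc)
nu = 0.92 * 1000 / (2 * 14834)
nu = 920.0 / 29668
nu = 0.0310 mol/L

0.0310 mol/L


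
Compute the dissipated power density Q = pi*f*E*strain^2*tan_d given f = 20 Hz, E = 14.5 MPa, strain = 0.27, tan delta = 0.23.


Q = pi * f * E * strain^2 * tan_d
= pi * 20 * 14.5 * 0.27^2 * 0.23
= pi * 20 * 14.5 * 0.0729 * 0.23
= 15.2758

Q = 15.2758


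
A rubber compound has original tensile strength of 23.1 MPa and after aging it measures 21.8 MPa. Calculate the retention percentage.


Retention = aged / original * 100
= 21.8 / 23.1 * 100
= 94.4%

94.4%


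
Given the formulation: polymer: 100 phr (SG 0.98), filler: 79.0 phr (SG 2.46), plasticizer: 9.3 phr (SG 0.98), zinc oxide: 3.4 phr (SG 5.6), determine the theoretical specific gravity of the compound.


Sum of weights = 191.7
Volume contributions:
  polymer: 100/0.98 = 102.0408
  filler: 79.0/2.46 = 32.1138
  plasticizer: 9.3/0.98 = 9.4898
  zinc oxide: 3.4/5.6 = 0.6071
Sum of volumes = 144.2516
SG = 191.7 / 144.2516 = 1.329

SG = 1.329


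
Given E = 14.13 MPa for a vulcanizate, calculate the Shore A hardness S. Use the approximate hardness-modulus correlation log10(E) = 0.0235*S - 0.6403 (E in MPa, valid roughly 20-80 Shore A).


log10(E) = 0.0235*S - 0.6403  =>  S = (log10(E) + 0.6403) / 0.0235
log10(14.13) = 1.150142
S = (1.150142 + 0.6403) / 0.0235 = 1.790442 / 0.0235
S = 76.2

Shore A = 76.2


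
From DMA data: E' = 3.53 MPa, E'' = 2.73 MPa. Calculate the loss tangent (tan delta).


tan delta = E'' / E'
= 2.73 / 3.53
= 0.7734

tan delta = 0.7734


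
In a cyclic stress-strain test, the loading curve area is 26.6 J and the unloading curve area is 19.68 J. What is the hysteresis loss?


Hysteresis loss = loading - unloading
= 26.6 - 19.68
= 6.92 J

6.92 J


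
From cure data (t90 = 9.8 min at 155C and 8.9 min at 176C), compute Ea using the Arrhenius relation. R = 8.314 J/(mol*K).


T1 = 428.15 K, T2 = 449.15 K
1/T1 - 1/T2 = 1.0920e-04
ln(t1/t2) = ln(9.8/8.9) = 0.0963
Ea = 8.314 * 0.0963 / 1.0920e-04 = 7334.0630 J/mol
Ea = 7.33 kJ/mol

7.33 kJ/mol


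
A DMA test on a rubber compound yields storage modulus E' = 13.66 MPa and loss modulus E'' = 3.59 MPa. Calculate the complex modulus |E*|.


|E*| = sqrt(E'^2 + E''^2)
= sqrt(13.66^2 + 3.59^2)
= sqrt(186.5956 + 12.8881)
= 14.124 MPa

14.124 MPa


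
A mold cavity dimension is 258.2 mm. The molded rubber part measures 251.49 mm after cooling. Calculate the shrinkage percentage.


Shrinkage = (mold - part) / mold * 100
= (258.2 - 251.49) / 258.2 * 100
= 6.71 / 258.2 * 100
= 2.6%

2.6%


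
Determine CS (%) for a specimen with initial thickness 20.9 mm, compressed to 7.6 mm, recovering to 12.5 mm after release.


CS = (t0 - recovered) / (t0 - ts) * 100
= (20.9 - 12.5) / (20.9 - 7.6) * 100
= 8.4 / 13.3 * 100
= 63.2%

63.2%


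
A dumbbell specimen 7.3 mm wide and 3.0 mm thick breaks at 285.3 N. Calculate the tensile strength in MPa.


Area = width * thickness = 7.3 * 3.0 = 21.9 mm^2
TS = force / area = 285.3 / 21.9 = 13.03 MPa

13.03 MPa


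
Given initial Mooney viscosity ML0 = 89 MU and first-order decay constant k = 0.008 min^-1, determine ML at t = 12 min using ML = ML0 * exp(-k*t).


ML = ML0 * exp(-k * t)
ML = 89 * exp(-0.008 * 12)
ML = 89 * 0.9085
ML = 80.85 MU

80.85 MU


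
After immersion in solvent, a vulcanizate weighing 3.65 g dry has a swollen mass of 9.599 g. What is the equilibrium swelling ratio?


Q = W_swollen / W_dry
Q = 9.599 / 3.65
Q = 2.63

Q = 2.63


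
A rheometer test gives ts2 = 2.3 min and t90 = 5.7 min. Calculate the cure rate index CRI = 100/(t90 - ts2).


CRI = 100 / (t90 - ts2)
= 100 / (5.7 - 2.3)
= 100 / 3.4
= 29.41 min^-1

29.41 min^-1


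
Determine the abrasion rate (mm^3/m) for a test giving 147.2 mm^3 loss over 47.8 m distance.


Rate = volume_loss / distance
= 147.2 / 47.8
= 3.079 mm^3/m

3.079 mm^3/m


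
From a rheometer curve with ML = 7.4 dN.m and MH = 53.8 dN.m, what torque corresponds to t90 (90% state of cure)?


M90 = ML + 0.9 * (MH - ML)
M90 = 7.4 + 0.9 * (53.8 - 7.4)
M90 = 7.4 + 0.9 * 46.4
M90 = 49.16 dN.m

49.16 dN.m


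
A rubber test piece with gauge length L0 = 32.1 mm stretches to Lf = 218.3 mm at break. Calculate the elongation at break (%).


Elongation = (Lf - L0) / L0 * 100
= (218.3 - 32.1) / 32.1 * 100
= 186.2 / 32.1 * 100
= 580.1%

580.1%


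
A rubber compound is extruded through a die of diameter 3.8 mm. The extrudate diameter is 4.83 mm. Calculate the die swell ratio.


Die swell ratio = D_extrudate / D_die
= 4.83 / 3.8
= 1.271

Die swell = 1.271


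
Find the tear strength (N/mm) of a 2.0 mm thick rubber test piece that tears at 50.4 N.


Tear strength = force / thickness
= 50.4 / 2.0
= 25.2 N/mm

25.2 N/mm


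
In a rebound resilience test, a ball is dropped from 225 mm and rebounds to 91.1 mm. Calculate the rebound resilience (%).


Resilience = h_rebound / h_drop * 100
= 91.1 / 225 * 100
= 40.5%

40.5%


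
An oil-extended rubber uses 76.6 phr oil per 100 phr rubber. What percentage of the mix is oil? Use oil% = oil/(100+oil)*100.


Oil % = oil / (100 + oil) * 100
= 76.6 / (100 + 76.6) * 100
= 76.6 / 176.6 * 100
= 43.37%

43.37%


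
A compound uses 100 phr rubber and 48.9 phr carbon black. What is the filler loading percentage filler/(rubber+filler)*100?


Filler % = filler / (rubber + filler) * 100
= 48.9 / (100 + 48.9) * 100
= 48.9 / 148.9 * 100
= 32.84%

32.84%


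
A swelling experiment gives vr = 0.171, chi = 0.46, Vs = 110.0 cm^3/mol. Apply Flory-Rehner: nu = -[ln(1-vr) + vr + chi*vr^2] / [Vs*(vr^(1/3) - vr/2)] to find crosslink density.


ln(1 - vr) = ln(1 - 0.171) = -0.1875
Numerator = -((-0.1875) + 0.171 + 0.46 * 0.171^2) = 0.0031
Denominator = 110.0 * (0.171^(1/3) - 0.171/2) = 51.6505
nu = 0.0031 / 51.6505 = 5.9714e-05 mol/cm^3

5.9714e-05 mol/cm^3


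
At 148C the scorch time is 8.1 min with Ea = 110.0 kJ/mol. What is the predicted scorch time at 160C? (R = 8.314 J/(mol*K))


Convert temperatures: T1 = 148 + 273.15 = 421.15 K, T2 = 160 + 273.15 = 433.15 K
ts2_new = 8.1 * exp(110000 / 8.314 * (1/433.15 - 1/421.15))
1/T2 - 1/T1 = -6.5782e-05
ts2_new = 3.39 min

3.39 min


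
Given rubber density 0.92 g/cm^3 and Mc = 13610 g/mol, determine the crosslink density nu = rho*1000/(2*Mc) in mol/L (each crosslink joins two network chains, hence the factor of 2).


nu = rho * 1000 / (2 * Mc)
nu = 0.92 * 1000 / (2 * 13610)
nu = 920.0 / 27220
nu = 0.0338 mol/L

0.0338 mol/L


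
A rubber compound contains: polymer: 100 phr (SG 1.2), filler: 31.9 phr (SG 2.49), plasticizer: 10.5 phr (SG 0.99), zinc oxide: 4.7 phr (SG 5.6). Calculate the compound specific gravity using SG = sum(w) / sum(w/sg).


Sum of weights = 147.1
Volume contributions:
  polymer: 100/1.2 = 83.3333
  filler: 31.9/2.49 = 12.8112
  plasticizer: 10.5/0.99 = 10.6061
  zinc oxide: 4.7/5.6 = 0.8393
Sum of volumes = 107.5899
SG = 147.1 / 107.5899 = 1.367

SG = 1.367


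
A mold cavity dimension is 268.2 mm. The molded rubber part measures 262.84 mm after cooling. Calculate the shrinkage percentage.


Shrinkage = (mold - part) / mold * 100
= (268.2 - 262.84) / 268.2 * 100
= 5.36 / 268.2 * 100
= 2.0%

2.0%


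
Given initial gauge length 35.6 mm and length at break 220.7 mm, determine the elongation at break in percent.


Elongation = (Lf - L0) / L0 * 100
= (220.7 - 35.6) / 35.6 * 100
= 185.1 / 35.6 * 100
= 519.9%

519.9%


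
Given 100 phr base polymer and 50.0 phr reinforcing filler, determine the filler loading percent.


Filler % = filler / (rubber + filler) * 100
= 50.0 / (100 + 50.0) * 100
= 50.0 / 150.0 * 100
= 33.33%

33.33%


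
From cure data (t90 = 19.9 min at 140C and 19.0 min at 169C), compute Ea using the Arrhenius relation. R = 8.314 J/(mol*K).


T1 = 413.15 K, T2 = 442.15 K
1/T1 - 1/T2 = 1.5875e-04
ln(t1/t2) = ln(19.9/19.0) = 0.0463
Ea = 8.314 * 0.0463 / 1.5875e-04 = 2423.7612 J/mol
Ea = 2.42 kJ/mol

2.42 kJ/mol


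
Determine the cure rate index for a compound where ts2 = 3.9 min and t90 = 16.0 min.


CRI = 100 / (t90 - ts2)
= 100 / (16.0 - 3.9)
= 100 / 12.1
= 8.26 min^-1

8.26 min^-1


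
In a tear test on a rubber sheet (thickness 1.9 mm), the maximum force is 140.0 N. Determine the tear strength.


Tear strength = force / thickness
= 140.0 / 1.9
= 73.68 N/mm

73.68 N/mm


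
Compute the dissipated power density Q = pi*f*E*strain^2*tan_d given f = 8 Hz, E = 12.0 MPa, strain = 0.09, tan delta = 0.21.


Q = pi * f * E * strain^2 * tan_d
= pi * 8 * 12.0 * 0.09^2 * 0.21
= pi * 8 * 12.0 * 0.0081 * 0.21
= 0.5130

Q = 0.5130


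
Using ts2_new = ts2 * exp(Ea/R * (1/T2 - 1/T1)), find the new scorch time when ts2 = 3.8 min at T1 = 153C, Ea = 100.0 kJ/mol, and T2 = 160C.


Convert temperatures: T1 = 153 + 273.15 = 426.15 K, T2 = 160 + 273.15 = 433.15 K
ts2_new = 3.8 * exp(100000 / 8.314 * (1/433.15 - 1/426.15))
1/T2 - 1/T1 = -3.7923e-05
ts2_new = 2.41 min

2.41 min


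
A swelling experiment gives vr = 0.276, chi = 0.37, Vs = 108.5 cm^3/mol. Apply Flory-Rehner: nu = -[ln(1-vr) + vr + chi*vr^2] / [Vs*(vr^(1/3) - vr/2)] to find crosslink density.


ln(1 - vr) = ln(1 - 0.276) = -0.3230
Numerator = -((-0.3230) + 0.276 + 0.37 * 0.276^2) = 0.0188
Denominator = 108.5 * (0.276^(1/3) - 0.276/2) = 55.6695
nu = 0.0188 / 55.6695 = 3.3733e-04 mol/cm^3

3.3733e-04 mol/cm^3


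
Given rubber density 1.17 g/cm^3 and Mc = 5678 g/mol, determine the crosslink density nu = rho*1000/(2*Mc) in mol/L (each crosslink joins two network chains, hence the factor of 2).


nu = rho * 1000 / (2 * Mc)
nu = 1.17 * 1000 / (2 * 5678)
nu = 1170.0 / 11356
nu = 0.1030 mol/L

0.1030 mol/L


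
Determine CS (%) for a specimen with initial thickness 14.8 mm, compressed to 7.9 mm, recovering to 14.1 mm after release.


CS = (t0 - recovered) / (t0 - ts) * 100
= (14.8 - 14.1) / (14.8 - 7.9) * 100
= 0.7 / 6.9 * 100
= 10.1%

10.1%


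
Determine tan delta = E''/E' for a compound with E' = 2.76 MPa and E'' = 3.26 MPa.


tan delta = E'' / E'
= 3.26 / 2.76
= 1.1812

tan delta = 1.1812


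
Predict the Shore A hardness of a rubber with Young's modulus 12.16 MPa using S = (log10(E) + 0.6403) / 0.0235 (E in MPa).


log10(E) = 0.0235*S - 0.6403  =>  S = (log10(E) + 0.6403) / 0.0235
log10(12.16) = 1.084934
S = (1.084934 + 0.6403) / 0.0235 = 1.725234 / 0.0235
S = 73.4

Shore A = 73.4


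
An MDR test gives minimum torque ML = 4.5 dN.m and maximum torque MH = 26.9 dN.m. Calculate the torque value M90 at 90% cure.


M90 = ML + 0.9 * (MH - ML)
M90 = 4.5 + 0.9 * (26.9 - 4.5)
M90 = 4.5 + 0.9 * 22.4
M90 = 24.66 dN.m

24.66 dN.m


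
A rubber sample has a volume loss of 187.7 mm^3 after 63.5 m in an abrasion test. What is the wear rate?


Rate = volume_loss / distance
= 187.7 / 63.5
= 2.956 mm^3/m

2.956 mm^3/m


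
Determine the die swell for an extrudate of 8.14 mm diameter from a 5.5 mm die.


Die swell ratio = D_extrudate / D_die
= 8.14 / 5.5
= 1.48

Die swell = 1.48


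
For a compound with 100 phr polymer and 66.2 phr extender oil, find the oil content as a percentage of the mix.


Oil % = oil / (100 + oil) * 100
= 66.2 / (100 + 66.2) * 100
= 66.2 / 166.2 * 100
= 39.83%

39.83%


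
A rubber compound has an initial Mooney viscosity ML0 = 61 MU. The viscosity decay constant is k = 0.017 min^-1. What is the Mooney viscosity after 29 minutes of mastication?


ML = ML0 * exp(-k * t)
ML = 61 * exp(-0.017 * 29)
ML = 61 * 0.6108
ML = 37.26 MU

37.26 MU


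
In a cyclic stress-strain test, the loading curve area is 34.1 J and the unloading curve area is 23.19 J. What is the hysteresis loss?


Hysteresis loss = loading - unloading
= 34.1 - 23.19
= 10.91 J

10.91 J
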